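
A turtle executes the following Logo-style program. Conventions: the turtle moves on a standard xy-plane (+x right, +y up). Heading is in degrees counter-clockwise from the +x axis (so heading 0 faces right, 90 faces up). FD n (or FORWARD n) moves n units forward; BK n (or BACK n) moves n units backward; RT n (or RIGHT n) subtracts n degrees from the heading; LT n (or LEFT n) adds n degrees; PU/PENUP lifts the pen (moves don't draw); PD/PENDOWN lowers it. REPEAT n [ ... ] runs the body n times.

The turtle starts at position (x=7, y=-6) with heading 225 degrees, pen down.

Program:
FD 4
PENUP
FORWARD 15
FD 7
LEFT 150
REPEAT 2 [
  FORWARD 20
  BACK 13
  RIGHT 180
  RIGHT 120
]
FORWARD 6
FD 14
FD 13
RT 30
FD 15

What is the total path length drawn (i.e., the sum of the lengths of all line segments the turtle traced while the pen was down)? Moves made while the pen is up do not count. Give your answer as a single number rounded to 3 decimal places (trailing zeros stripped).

Executing turtle program step by step:
Start: pos=(7,-6), heading=225, pen down
FD 4: (7,-6) -> (4.172,-8.828) [heading=225, draw]
PU: pen up
FD 15: (4.172,-8.828) -> (-6.435,-19.435) [heading=225, move]
FD 7: (-6.435,-19.435) -> (-11.385,-24.385) [heading=225, move]
LT 150: heading 225 -> 15
REPEAT 2 [
  -- iteration 1/2 --
  FD 20: (-11.385,-24.385) -> (7.934,-19.208) [heading=15, move]
  BK 13: (7.934,-19.208) -> (-4.623,-22.573) [heading=15, move]
  RT 180: heading 15 -> 195
  RT 120: heading 195 -> 75
  -- iteration 2/2 --
  FD 20: (-4.623,-22.573) -> (0.553,-3.255) [heading=75, move]
  BK 13: (0.553,-3.255) -> (-2.812,-15.812) [heading=75, move]
  RT 180: heading 75 -> 255
  RT 120: heading 255 -> 135
]
FD 6: (-2.812,-15.812) -> (-7.054,-11.569) [heading=135, move]
FD 14: (-7.054,-11.569) -> (-16.954,-1.669) [heading=135, move]
FD 13: (-16.954,-1.669) -> (-26.146,7.523) [heading=135, move]
RT 30: heading 135 -> 105
FD 15: (-26.146,7.523) -> (-30.028,22.012) [heading=105, move]
Final: pos=(-30.028,22.012), heading=105, 1 segment(s) drawn

Segment lengths:
  seg 1: (7,-6) -> (4.172,-8.828), length = 4
Total = 4

Answer: 4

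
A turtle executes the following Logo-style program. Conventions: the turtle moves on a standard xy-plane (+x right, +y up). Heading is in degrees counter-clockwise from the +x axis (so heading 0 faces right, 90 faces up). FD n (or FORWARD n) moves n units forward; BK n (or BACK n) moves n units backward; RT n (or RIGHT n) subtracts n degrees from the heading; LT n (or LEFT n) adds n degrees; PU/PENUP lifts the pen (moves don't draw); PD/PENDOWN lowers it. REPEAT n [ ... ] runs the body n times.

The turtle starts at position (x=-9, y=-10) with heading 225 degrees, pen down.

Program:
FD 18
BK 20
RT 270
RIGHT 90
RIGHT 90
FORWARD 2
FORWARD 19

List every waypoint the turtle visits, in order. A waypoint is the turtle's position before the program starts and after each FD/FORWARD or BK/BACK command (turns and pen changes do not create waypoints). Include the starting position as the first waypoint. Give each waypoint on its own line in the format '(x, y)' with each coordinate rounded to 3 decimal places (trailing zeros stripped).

Executing turtle program step by step:
Start: pos=(-9,-10), heading=225, pen down
FD 18: (-9,-10) -> (-21.728,-22.728) [heading=225, draw]
BK 20: (-21.728,-22.728) -> (-7.586,-8.586) [heading=225, draw]
RT 270: heading 225 -> 315
RT 90: heading 315 -> 225
RT 90: heading 225 -> 135
FD 2: (-7.586,-8.586) -> (-9,-7.172) [heading=135, draw]
FD 19: (-9,-7.172) -> (-22.435,6.263) [heading=135, draw]
Final: pos=(-22.435,6.263), heading=135, 4 segment(s) drawn
Waypoints (5 total):
(-9, -10)
(-21.728, -22.728)
(-7.586, -8.586)
(-9, -7.172)
(-22.435, 6.263)

Answer: (-9, -10)
(-21.728, -22.728)
(-7.586, -8.586)
(-9, -7.172)
(-22.435, 6.263)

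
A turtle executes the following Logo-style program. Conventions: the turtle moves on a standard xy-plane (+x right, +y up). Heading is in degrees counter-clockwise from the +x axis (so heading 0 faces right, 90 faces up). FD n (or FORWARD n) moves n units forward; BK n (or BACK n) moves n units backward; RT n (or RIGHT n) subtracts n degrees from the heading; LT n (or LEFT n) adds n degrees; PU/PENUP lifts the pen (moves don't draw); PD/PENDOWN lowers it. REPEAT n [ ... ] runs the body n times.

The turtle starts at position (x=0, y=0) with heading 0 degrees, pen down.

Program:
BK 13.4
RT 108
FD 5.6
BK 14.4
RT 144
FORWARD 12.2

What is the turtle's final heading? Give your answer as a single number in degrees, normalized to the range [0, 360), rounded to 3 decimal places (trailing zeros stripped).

Executing turtle program step by step:
Start: pos=(0,0), heading=0, pen down
BK 13.4: (0,0) -> (-13.4,0) [heading=0, draw]
RT 108: heading 0 -> 252
FD 5.6: (-13.4,0) -> (-15.13,-5.326) [heading=252, draw]
BK 14.4: (-15.13,-5.326) -> (-10.681,8.369) [heading=252, draw]
RT 144: heading 252 -> 108
FD 12.2: (-10.681,8.369) -> (-14.451,19.972) [heading=108, draw]
Final: pos=(-14.451,19.972), heading=108, 4 segment(s) drawn

Answer: 108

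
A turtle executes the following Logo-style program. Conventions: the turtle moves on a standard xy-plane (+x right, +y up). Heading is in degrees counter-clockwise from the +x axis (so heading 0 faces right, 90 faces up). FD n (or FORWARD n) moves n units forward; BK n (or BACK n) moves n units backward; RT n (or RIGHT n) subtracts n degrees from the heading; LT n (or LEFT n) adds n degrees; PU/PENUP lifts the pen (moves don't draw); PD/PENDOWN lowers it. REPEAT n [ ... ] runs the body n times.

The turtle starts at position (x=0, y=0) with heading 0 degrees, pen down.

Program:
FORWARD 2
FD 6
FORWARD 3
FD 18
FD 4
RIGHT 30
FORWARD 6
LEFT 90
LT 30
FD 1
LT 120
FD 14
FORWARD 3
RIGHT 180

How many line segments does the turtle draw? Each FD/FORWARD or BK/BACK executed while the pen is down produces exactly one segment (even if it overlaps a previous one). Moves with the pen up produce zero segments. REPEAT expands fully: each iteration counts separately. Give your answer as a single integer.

Answer: 9

Derivation:
Executing turtle program step by step:
Start: pos=(0,0), heading=0, pen down
FD 2: (0,0) -> (2,0) [heading=0, draw]
FD 6: (2,0) -> (8,0) [heading=0, draw]
FD 3: (8,0) -> (11,0) [heading=0, draw]
FD 18: (11,0) -> (29,0) [heading=0, draw]
FD 4: (29,0) -> (33,0) [heading=0, draw]
RT 30: heading 0 -> 330
FD 6: (33,0) -> (38.196,-3) [heading=330, draw]
LT 90: heading 330 -> 60
LT 30: heading 60 -> 90
FD 1: (38.196,-3) -> (38.196,-2) [heading=90, draw]
LT 120: heading 90 -> 210
FD 14: (38.196,-2) -> (26.072,-9) [heading=210, draw]
FD 3: (26.072,-9) -> (23.474,-10.5) [heading=210, draw]
RT 180: heading 210 -> 30
Final: pos=(23.474,-10.5), heading=30, 9 segment(s) drawn
Segments drawn: 9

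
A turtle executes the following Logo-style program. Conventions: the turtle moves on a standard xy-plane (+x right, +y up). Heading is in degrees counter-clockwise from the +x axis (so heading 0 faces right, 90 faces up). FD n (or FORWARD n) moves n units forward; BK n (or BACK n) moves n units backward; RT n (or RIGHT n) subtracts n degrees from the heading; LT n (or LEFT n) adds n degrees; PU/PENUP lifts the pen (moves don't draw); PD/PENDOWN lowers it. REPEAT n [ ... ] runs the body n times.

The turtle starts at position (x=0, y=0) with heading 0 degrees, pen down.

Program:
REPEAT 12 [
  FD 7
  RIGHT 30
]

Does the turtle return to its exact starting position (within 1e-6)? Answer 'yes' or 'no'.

Executing turtle program step by step:
Start: pos=(0,0), heading=0, pen down
REPEAT 12 [
  -- iteration 1/12 --
  FD 7: (0,0) -> (7,0) [heading=0, draw]
  RT 30: heading 0 -> 330
  -- iteration 2/12 --
  FD 7: (7,0) -> (13.062,-3.5) [heading=330, draw]
  RT 30: heading 330 -> 300
  -- iteration 3/12 --
  FD 7: (13.062,-3.5) -> (16.562,-9.562) [heading=300, draw]
  RT 30: heading 300 -> 270
  -- iteration 4/12 --
  FD 7: (16.562,-9.562) -> (16.562,-16.562) [heading=270, draw]
  RT 30: heading 270 -> 240
  -- iteration 5/12 --
  FD 7: (16.562,-16.562) -> (13.062,-22.624) [heading=240, draw]
  RT 30: heading 240 -> 210
  -- iteration 6/12 --
  FD 7: (13.062,-22.624) -> (7,-26.124) [heading=210, draw]
  RT 30: heading 210 -> 180
  -- iteration 7/12 --
  FD 7: (7,-26.124) -> (0,-26.124) [heading=180, draw]
  RT 30: heading 180 -> 150
  -- iteration 8/12 --
  FD 7: (0,-26.124) -> (-6.062,-22.624) [heading=150, draw]
  RT 30: heading 150 -> 120
  -- iteration 9/12 --
  FD 7: (-6.062,-22.624) -> (-9.562,-16.562) [heading=120, draw]
  RT 30: heading 120 -> 90
  -- iteration 10/12 --
  FD 7: (-9.562,-16.562) -> (-9.562,-9.562) [heading=90, draw]
  RT 30: heading 90 -> 60
  -- iteration 11/12 --
  FD 7: (-9.562,-9.562) -> (-6.062,-3.5) [heading=60, draw]
  RT 30: heading 60 -> 30
  -- iteration 12/12 --
  FD 7: (-6.062,-3.5) -> (0,0) [heading=30, draw]
  RT 30: heading 30 -> 0
]
Final: pos=(0,0), heading=0, 12 segment(s) drawn

Start position: (0, 0)
Final position: (0, 0)
Distance = 0; < 1e-6 -> CLOSED

Answer: yes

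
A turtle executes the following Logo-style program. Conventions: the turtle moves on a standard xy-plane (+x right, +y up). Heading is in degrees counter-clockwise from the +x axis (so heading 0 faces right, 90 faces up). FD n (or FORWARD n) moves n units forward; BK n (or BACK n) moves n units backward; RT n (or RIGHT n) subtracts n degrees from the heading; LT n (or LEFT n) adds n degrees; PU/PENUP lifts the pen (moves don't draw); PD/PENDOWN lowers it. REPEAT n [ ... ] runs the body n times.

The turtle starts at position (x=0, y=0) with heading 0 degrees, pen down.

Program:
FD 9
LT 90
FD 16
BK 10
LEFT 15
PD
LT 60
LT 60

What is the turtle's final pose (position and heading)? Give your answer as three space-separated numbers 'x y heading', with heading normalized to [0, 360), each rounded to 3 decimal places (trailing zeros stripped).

Executing turtle program step by step:
Start: pos=(0,0), heading=0, pen down
FD 9: (0,0) -> (9,0) [heading=0, draw]
LT 90: heading 0 -> 90
FD 16: (9,0) -> (9,16) [heading=90, draw]
BK 10: (9,16) -> (9,6) [heading=90, draw]
LT 15: heading 90 -> 105
PD: pen down
LT 60: heading 105 -> 165
LT 60: heading 165 -> 225
Final: pos=(9,6), heading=225, 3 segment(s) drawn

Answer: 9 6 225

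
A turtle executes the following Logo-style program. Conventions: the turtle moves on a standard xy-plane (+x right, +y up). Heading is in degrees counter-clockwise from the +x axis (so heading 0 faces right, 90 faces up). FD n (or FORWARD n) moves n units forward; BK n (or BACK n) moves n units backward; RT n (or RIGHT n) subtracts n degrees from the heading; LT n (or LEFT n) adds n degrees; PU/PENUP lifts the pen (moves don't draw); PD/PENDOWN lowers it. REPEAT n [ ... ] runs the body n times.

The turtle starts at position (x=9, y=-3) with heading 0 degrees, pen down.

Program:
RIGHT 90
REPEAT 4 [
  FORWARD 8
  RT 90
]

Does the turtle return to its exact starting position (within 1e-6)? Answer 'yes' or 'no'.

Answer: yes

Derivation:
Executing turtle program step by step:
Start: pos=(9,-3), heading=0, pen down
RT 90: heading 0 -> 270
REPEAT 4 [
  -- iteration 1/4 --
  FD 8: (9,-3) -> (9,-11) [heading=270, draw]
  RT 90: heading 270 -> 180
  -- iteration 2/4 --
  FD 8: (9,-11) -> (1,-11) [heading=180, draw]
  RT 90: heading 180 -> 90
  -- iteration 3/4 --
  FD 8: (1,-11) -> (1,-3) [heading=90, draw]
  RT 90: heading 90 -> 0
  -- iteration 4/4 --
  FD 8: (1,-3) -> (9,-3) [heading=0, draw]
  RT 90: heading 0 -> 270
]
Final: pos=(9,-3), heading=270, 4 segment(s) drawn

Start position: (9, -3)
Final position: (9, -3)
Distance = 0; < 1e-6 -> CLOSED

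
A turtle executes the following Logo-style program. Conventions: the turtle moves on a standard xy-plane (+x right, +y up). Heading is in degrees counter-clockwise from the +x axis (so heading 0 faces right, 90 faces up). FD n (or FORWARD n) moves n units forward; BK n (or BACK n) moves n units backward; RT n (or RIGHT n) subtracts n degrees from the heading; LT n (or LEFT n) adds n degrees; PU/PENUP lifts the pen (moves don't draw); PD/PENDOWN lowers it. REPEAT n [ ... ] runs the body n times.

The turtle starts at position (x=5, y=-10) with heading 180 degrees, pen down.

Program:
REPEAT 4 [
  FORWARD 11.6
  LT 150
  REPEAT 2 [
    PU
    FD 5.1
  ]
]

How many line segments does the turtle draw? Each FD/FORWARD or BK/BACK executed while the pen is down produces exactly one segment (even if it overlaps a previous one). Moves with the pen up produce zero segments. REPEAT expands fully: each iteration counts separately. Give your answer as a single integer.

Answer: 1

Derivation:
Executing turtle program step by step:
Start: pos=(5,-10), heading=180, pen down
REPEAT 4 [
  -- iteration 1/4 --
  FD 11.6: (5,-10) -> (-6.6,-10) [heading=180, draw]
  LT 150: heading 180 -> 330
  REPEAT 2 [
    -- iteration 1/2 --
    PU: pen up
    FD 5.1: (-6.6,-10) -> (-2.183,-12.55) [heading=330, move]
    -- iteration 2/2 --
    PU: pen up
    FD 5.1: (-2.183,-12.55) -> (2.233,-15.1) [heading=330, move]
  ]
  -- iteration 2/4 --
  FD 11.6: (2.233,-15.1) -> (12.279,-20.9) [heading=330, move]
  LT 150: heading 330 -> 120
  REPEAT 2 [
    -- iteration 1/2 --
    PU: pen up
    FD 5.1: (12.279,-20.9) -> (9.729,-16.483) [heading=120, move]
    -- iteration 2/2 --
    PU: pen up
    FD 5.1: (9.729,-16.483) -> (7.179,-12.067) [heading=120, move]
  ]
  -- iteration 3/4 --
  FD 11.6: (7.179,-12.067) -> (1.379,-2.021) [heading=120, move]
  LT 150: heading 120 -> 270
  REPEAT 2 [
    -- iteration 1/2 --
    PU: pen up
    FD 5.1: (1.379,-2.021) -> (1.379,-7.121) [heading=270, move]
    -- iteration 2/2 --
    PU: pen up
    FD 5.1: (1.379,-7.121) -> (1.379,-12.221) [heading=270, move]
  ]
  -- iteration 4/4 --
  FD 11.6: (1.379,-12.221) -> (1.379,-23.821) [heading=270, move]
  LT 150: heading 270 -> 60
  REPEAT 2 [
    -- iteration 1/2 --
    PU: pen up
    FD 5.1: (1.379,-23.821) -> (3.929,-19.404) [heading=60, move]
    -- iteration 2/2 --
    PU: pen up
    FD 5.1: (3.929,-19.404) -> (6.479,-14.987) [heading=60, move]
  ]
]
Final: pos=(6.479,-14.987), heading=60, 1 segment(s) drawn
Segments drawn: 1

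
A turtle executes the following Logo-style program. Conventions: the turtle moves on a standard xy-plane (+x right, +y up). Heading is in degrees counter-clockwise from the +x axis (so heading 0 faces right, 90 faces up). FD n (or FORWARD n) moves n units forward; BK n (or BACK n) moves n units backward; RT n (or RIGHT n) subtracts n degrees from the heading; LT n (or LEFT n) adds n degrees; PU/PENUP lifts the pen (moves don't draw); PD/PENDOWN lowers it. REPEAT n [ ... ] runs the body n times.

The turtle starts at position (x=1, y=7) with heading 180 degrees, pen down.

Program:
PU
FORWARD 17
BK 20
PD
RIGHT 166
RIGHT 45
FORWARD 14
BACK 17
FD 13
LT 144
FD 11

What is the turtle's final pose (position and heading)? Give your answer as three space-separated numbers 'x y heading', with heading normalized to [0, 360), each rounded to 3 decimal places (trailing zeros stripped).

Answer: 8.274 11.975 113

Derivation:
Executing turtle program step by step:
Start: pos=(1,7), heading=180, pen down
PU: pen up
FD 17: (1,7) -> (-16,7) [heading=180, move]
BK 20: (-16,7) -> (4,7) [heading=180, move]
PD: pen down
RT 166: heading 180 -> 14
RT 45: heading 14 -> 329
FD 14: (4,7) -> (16,-0.211) [heading=329, draw]
BK 17: (16,-0.211) -> (1.428,8.545) [heading=329, draw]
FD 13: (1.428,8.545) -> (12.572,1.85) [heading=329, draw]
LT 144: heading 329 -> 113
FD 11: (12.572,1.85) -> (8.274,11.975) [heading=113, draw]
Final: pos=(8.274,11.975), heading=113, 4 segment(s) drawn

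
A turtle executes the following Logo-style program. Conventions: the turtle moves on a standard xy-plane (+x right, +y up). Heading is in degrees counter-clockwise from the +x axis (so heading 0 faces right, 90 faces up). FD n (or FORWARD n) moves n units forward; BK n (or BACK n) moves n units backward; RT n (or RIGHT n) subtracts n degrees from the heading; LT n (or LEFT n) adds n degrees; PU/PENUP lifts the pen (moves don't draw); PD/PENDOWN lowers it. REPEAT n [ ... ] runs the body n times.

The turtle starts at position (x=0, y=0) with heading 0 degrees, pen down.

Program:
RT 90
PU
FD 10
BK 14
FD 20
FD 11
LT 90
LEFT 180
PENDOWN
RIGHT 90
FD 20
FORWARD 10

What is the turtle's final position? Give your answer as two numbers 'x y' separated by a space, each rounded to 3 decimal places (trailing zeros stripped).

Executing turtle program step by step:
Start: pos=(0,0), heading=0, pen down
RT 90: heading 0 -> 270
PU: pen up
FD 10: (0,0) -> (0,-10) [heading=270, move]
BK 14: (0,-10) -> (0,4) [heading=270, move]
FD 20: (0,4) -> (0,-16) [heading=270, move]
FD 11: (0,-16) -> (0,-27) [heading=270, move]
LT 90: heading 270 -> 0
LT 180: heading 0 -> 180
PD: pen down
RT 90: heading 180 -> 90
FD 20: (0,-27) -> (0,-7) [heading=90, draw]
FD 10: (0,-7) -> (0,3) [heading=90, draw]
Final: pos=(0,3), heading=90, 2 segment(s) drawn

Answer: 0 3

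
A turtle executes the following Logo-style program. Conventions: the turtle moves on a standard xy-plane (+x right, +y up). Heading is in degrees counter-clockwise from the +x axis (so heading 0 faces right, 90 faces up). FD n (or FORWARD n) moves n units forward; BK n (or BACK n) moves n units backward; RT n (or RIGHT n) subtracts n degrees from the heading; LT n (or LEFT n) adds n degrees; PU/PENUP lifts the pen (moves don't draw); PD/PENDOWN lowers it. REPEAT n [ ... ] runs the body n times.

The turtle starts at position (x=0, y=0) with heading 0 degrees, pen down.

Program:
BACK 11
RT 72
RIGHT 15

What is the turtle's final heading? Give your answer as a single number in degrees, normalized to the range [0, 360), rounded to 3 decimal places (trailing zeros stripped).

Executing turtle program step by step:
Start: pos=(0,0), heading=0, pen down
BK 11: (0,0) -> (-11,0) [heading=0, draw]
RT 72: heading 0 -> 288
RT 15: heading 288 -> 273
Final: pos=(-11,0), heading=273, 1 segment(s) drawn

Answer: 273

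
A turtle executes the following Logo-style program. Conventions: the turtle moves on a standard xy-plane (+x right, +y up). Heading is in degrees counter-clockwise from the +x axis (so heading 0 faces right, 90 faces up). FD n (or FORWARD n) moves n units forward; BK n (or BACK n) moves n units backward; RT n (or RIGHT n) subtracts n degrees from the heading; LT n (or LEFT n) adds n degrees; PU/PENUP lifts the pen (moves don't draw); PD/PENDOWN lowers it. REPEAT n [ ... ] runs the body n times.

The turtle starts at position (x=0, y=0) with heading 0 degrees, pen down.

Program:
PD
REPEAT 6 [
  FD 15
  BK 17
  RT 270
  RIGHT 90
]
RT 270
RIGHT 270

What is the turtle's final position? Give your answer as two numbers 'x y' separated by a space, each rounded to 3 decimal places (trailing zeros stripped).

Answer: -12 0

Derivation:
Executing turtle program step by step:
Start: pos=(0,0), heading=0, pen down
PD: pen down
REPEAT 6 [
  -- iteration 1/6 --
  FD 15: (0,0) -> (15,0) [heading=0, draw]
  BK 17: (15,0) -> (-2,0) [heading=0, draw]
  RT 270: heading 0 -> 90
  RT 90: heading 90 -> 0
  -- iteration 2/6 --
  FD 15: (-2,0) -> (13,0) [heading=0, draw]
  BK 17: (13,0) -> (-4,0) [heading=0, draw]
  RT 270: heading 0 -> 90
  RT 90: heading 90 -> 0
  -- iteration 3/6 --
  FD 15: (-4,0) -> (11,0) [heading=0, draw]
  BK 17: (11,0) -> (-6,0) [heading=0, draw]
  RT 270: heading 0 -> 90
  RT 90: heading 90 -> 0
  -- iteration 4/6 --
  FD 15: (-6,0) -> (9,0) [heading=0, draw]
  BK 17: (9,0) -> (-8,0) [heading=0, draw]
  RT 270: heading 0 -> 90
  RT 90: heading 90 -> 0
  -- iteration 5/6 --
  FD 15: (-8,0) -> (7,0) [heading=0, draw]
  BK 17: (7,0) -> (-10,0) [heading=0, draw]
  RT 270: heading 0 -> 90
  RT 90: heading 90 -> 0
  -- iteration 6/6 --
  FD 15: (-10,0) -> (5,0) [heading=0, draw]
  BK 17: (5,0) -> (-12,0) [heading=0, draw]
  RT 270: heading 0 -> 90
  RT 90: heading 90 -> 0
]
RT 270: heading 0 -> 90
RT 270: heading 90 -> 180
Final: pos=(-12,0), heading=180, 12 segment(s) drawn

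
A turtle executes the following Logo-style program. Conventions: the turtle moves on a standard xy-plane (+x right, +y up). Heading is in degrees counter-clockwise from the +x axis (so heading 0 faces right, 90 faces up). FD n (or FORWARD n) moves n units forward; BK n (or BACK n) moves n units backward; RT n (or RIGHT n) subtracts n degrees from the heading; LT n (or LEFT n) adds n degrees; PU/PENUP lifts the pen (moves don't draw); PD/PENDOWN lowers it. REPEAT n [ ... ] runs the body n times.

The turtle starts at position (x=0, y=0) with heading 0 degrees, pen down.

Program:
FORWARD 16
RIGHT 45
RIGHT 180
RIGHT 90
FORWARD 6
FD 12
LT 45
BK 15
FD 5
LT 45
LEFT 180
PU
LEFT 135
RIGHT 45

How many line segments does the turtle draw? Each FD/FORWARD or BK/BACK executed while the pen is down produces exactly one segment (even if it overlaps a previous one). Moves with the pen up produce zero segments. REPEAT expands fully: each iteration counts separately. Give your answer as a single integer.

Executing turtle program step by step:
Start: pos=(0,0), heading=0, pen down
FD 16: (0,0) -> (16,0) [heading=0, draw]
RT 45: heading 0 -> 315
RT 180: heading 315 -> 135
RT 90: heading 135 -> 45
FD 6: (16,0) -> (20.243,4.243) [heading=45, draw]
FD 12: (20.243,4.243) -> (28.728,12.728) [heading=45, draw]
LT 45: heading 45 -> 90
BK 15: (28.728,12.728) -> (28.728,-2.272) [heading=90, draw]
FD 5: (28.728,-2.272) -> (28.728,2.728) [heading=90, draw]
LT 45: heading 90 -> 135
LT 180: heading 135 -> 315
PU: pen up
LT 135: heading 315 -> 90
RT 45: heading 90 -> 45
Final: pos=(28.728,2.728), heading=45, 5 segment(s) drawn
Segments drawn: 5

Answer: 5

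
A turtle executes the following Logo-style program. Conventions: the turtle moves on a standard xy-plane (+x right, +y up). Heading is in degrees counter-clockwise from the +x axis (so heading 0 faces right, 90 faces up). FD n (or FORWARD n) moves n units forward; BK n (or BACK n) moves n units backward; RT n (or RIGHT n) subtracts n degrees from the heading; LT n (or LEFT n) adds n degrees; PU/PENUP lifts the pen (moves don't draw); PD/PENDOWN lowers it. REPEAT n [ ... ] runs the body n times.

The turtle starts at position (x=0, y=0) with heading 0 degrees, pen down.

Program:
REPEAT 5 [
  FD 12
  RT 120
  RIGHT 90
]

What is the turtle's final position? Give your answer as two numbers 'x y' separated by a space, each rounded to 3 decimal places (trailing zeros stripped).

Executing turtle program step by step:
Start: pos=(0,0), heading=0, pen down
REPEAT 5 [
  -- iteration 1/5 --
  FD 12: (0,0) -> (12,0) [heading=0, draw]
  RT 120: heading 0 -> 240
  RT 90: heading 240 -> 150
  -- iteration 2/5 --
  FD 12: (12,0) -> (1.608,6) [heading=150, draw]
  RT 120: heading 150 -> 30
  RT 90: heading 30 -> 300
  -- iteration 3/5 --
  FD 12: (1.608,6) -> (7.608,-4.392) [heading=300, draw]
  RT 120: heading 300 -> 180
  RT 90: heading 180 -> 90
  -- iteration 4/5 --
  FD 12: (7.608,-4.392) -> (7.608,7.608) [heading=90, draw]
  RT 120: heading 90 -> 330
  RT 90: heading 330 -> 240
  -- iteration 5/5 --
  FD 12: (7.608,7.608) -> (1.608,-2.785) [heading=240, draw]
  RT 120: heading 240 -> 120
  RT 90: heading 120 -> 30
]
Final: pos=(1.608,-2.785), heading=30, 5 segment(s) drawn

Answer: 1.608 -2.785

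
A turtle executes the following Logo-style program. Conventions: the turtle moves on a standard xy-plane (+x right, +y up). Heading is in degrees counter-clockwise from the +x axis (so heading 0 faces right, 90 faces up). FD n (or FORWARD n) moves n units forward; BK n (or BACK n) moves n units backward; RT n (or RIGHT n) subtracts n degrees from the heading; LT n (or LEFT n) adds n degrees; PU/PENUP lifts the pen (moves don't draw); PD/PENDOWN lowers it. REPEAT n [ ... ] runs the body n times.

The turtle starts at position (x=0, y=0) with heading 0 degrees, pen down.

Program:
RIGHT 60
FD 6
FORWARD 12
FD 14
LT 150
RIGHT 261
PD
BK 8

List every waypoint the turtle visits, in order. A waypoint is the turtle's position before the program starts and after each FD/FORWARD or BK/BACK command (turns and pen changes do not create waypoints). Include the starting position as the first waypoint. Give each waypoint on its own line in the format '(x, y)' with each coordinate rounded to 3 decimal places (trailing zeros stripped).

Executing turtle program step by step:
Start: pos=(0,0), heading=0, pen down
RT 60: heading 0 -> 300
FD 6: (0,0) -> (3,-5.196) [heading=300, draw]
FD 12: (3,-5.196) -> (9,-15.588) [heading=300, draw]
FD 14: (9,-15.588) -> (16,-27.713) [heading=300, draw]
LT 150: heading 300 -> 90
RT 261: heading 90 -> 189
PD: pen down
BK 8: (16,-27.713) -> (23.902,-26.461) [heading=189, draw]
Final: pos=(23.902,-26.461), heading=189, 4 segment(s) drawn
Waypoints (5 total):
(0, 0)
(3, -5.196)
(9, -15.588)
(16, -27.713)
(23.902, -26.461)

Answer: (0, 0)
(3, -5.196)
(9, -15.588)
(16, -27.713)
(23.902, -26.461)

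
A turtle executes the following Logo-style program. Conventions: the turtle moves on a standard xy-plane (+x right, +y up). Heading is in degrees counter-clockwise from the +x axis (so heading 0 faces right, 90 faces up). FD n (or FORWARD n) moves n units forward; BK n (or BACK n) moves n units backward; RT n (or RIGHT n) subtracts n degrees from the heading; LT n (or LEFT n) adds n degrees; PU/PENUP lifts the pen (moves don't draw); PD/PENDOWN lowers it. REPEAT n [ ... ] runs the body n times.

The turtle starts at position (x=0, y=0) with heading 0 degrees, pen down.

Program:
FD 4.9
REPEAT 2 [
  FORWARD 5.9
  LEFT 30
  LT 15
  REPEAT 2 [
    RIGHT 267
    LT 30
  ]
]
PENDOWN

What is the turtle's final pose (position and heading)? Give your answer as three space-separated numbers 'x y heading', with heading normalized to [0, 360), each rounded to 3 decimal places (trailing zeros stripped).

Executing turtle program step by step:
Start: pos=(0,0), heading=0, pen down
FD 4.9: (0,0) -> (4.9,0) [heading=0, draw]
REPEAT 2 [
  -- iteration 1/2 --
  FD 5.9: (4.9,0) -> (10.8,0) [heading=0, draw]
  LT 30: heading 0 -> 30
  LT 15: heading 30 -> 45
  REPEAT 2 [
    -- iteration 1/2 --
    RT 267: heading 45 -> 138
    LT 30: heading 138 -> 168
    -- iteration 2/2 --
    RT 267: heading 168 -> 261
    LT 30: heading 261 -> 291
  ]
  -- iteration 2/2 --
  FD 5.9: (10.8,0) -> (12.914,-5.508) [heading=291, draw]
  LT 30: heading 291 -> 321
  LT 15: heading 321 -> 336
  REPEAT 2 [
    -- iteration 1/2 --
    RT 267: heading 336 -> 69
    LT 30: heading 69 -> 99
    -- iteration 2/2 --
    RT 267: heading 99 -> 192
    LT 30: heading 192 -> 222
  ]
]
PD: pen down
Final: pos=(12.914,-5.508), heading=222, 3 segment(s) drawn

Answer: 12.914 -5.508 222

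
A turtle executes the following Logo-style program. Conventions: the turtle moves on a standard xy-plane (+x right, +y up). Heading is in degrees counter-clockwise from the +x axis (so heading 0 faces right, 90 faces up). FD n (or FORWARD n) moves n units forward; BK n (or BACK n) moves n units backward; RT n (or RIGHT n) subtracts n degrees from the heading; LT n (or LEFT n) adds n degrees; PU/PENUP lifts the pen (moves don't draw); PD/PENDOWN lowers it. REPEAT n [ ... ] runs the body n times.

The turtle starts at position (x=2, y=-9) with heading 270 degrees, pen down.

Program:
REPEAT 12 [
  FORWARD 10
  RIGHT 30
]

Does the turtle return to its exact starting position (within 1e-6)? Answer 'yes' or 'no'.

Answer: yes

Derivation:
Executing turtle program step by step:
Start: pos=(2,-9), heading=270, pen down
REPEAT 12 [
  -- iteration 1/12 --
  FD 10: (2,-9) -> (2,-19) [heading=270, draw]
  RT 30: heading 270 -> 240
  -- iteration 2/12 --
  FD 10: (2,-19) -> (-3,-27.66) [heading=240, draw]
  RT 30: heading 240 -> 210
  -- iteration 3/12 --
  FD 10: (-3,-27.66) -> (-11.66,-32.66) [heading=210, draw]
  RT 30: heading 210 -> 180
  -- iteration 4/12 --
  FD 10: (-11.66,-32.66) -> (-21.66,-32.66) [heading=180, draw]
  RT 30: heading 180 -> 150
  -- iteration 5/12 --
  FD 10: (-21.66,-32.66) -> (-30.321,-27.66) [heading=150, draw]
  RT 30: heading 150 -> 120
  -- iteration 6/12 --
  FD 10: (-30.321,-27.66) -> (-35.321,-19) [heading=120, draw]
  RT 30: heading 120 -> 90
  -- iteration 7/12 --
  FD 10: (-35.321,-19) -> (-35.321,-9) [heading=90, draw]
  RT 30: heading 90 -> 60
  -- iteration 8/12 --
  FD 10: (-35.321,-9) -> (-30.321,-0.34) [heading=60, draw]
  RT 30: heading 60 -> 30
  -- iteration 9/12 --
  FD 10: (-30.321,-0.34) -> (-21.66,4.66) [heading=30, draw]
  RT 30: heading 30 -> 0
  -- iteration 10/12 --
  FD 10: (-21.66,4.66) -> (-11.66,4.66) [heading=0, draw]
  RT 30: heading 0 -> 330
  -- iteration 11/12 --
  FD 10: (-11.66,4.66) -> (-3,-0.34) [heading=330, draw]
  RT 30: heading 330 -> 300
  -- iteration 12/12 --
  FD 10: (-3,-0.34) -> (2,-9) [heading=300, draw]
  RT 30: heading 300 -> 270
]
Final: pos=(2,-9), heading=270, 12 segment(s) drawn

Start position: (2, -9)
Final position: (2, -9)
Distance = 0; < 1e-6 -> CLOSED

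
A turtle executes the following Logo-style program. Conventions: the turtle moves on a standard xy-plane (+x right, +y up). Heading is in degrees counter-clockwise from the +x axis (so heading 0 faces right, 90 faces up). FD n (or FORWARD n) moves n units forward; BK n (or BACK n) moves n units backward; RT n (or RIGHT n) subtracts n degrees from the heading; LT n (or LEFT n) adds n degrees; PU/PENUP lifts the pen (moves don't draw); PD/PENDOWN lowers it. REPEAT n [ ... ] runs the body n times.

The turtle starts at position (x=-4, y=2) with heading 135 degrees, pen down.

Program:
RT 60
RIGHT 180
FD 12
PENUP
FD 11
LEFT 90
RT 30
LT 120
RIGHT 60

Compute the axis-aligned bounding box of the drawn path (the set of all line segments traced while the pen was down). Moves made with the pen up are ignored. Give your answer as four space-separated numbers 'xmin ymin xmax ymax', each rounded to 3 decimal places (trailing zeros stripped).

Executing turtle program step by step:
Start: pos=(-4,2), heading=135, pen down
RT 60: heading 135 -> 75
RT 180: heading 75 -> 255
FD 12: (-4,2) -> (-7.106,-9.591) [heading=255, draw]
PU: pen up
FD 11: (-7.106,-9.591) -> (-9.953,-20.216) [heading=255, move]
LT 90: heading 255 -> 345
RT 30: heading 345 -> 315
LT 120: heading 315 -> 75
RT 60: heading 75 -> 15
Final: pos=(-9.953,-20.216), heading=15, 1 segment(s) drawn

Segment endpoints: x in {-7.106, -4}, y in {-9.591, 2}
xmin=-7.106, ymin=-9.591, xmax=-4, ymax=2

Answer: -7.106 -9.591 -4 2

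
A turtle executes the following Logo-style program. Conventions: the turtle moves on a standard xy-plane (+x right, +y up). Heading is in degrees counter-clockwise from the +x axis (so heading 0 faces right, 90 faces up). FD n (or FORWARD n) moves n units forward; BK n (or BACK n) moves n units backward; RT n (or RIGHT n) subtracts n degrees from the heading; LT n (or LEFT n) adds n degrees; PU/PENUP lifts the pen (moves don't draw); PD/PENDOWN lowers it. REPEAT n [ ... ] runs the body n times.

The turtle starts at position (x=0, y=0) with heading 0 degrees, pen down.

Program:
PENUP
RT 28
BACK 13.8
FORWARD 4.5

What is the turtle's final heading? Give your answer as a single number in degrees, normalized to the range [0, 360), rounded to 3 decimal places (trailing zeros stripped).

Executing turtle program step by step:
Start: pos=(0,0), heading=0, pen down
PU: pen up
RT 28: heading 0 -> 332
BK 13.8: (0,0) -> (-12.185,6.479) [heading=332, move]
FD 4.5: (-12.185,6.479) -> (-8.211,4.366) [heading=332, move]
Final: pos=(-8.211,4.366), heading=332, 0 segment(s) drawn

Answer: 332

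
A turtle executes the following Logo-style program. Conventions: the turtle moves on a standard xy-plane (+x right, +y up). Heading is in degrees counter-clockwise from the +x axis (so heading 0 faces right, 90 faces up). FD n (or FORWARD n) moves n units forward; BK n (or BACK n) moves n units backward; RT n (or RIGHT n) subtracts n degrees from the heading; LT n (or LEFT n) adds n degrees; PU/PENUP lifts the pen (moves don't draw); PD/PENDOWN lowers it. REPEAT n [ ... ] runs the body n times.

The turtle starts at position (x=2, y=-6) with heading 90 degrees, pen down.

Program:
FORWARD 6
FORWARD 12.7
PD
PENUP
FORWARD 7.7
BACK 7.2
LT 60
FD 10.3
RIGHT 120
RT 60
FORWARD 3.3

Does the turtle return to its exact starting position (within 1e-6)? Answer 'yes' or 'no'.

Executing turtle program step by step:
Start: pos=(2,-6), heading=90, pen down
FD 6: (2,-6) -> (2,0) [heading=90, draw]
FD 12.7: (2,0) -> (2,12.7) [heading=90, draw]
PD: pen down
PU: pen up
FD 7.7: (2,12.7) -> (2,20.4) [heading=90, move]
BK 7.2: (2,20.4) -> (2,13.2) [heading=90, move]
LT 60: heading 90 -> 150
FD 10.3: (2,13.2) -> (-6.92,18.35) [heading=150, move]
RT 120: heading 150 -> 30
RT 60: heading 30 -> 330
FD 3.3: (-6.92,18.35) -> (-4.062,16.7) [heading=330, move]
Final: pos=(-4.062,16.7), heading=330, 2 segment(s) drawn

Start position: (2, -6)
Final position: (-4.062, 16.7)
Distance = 23.496; >= 1e-6 -> NOT closed

Answer: no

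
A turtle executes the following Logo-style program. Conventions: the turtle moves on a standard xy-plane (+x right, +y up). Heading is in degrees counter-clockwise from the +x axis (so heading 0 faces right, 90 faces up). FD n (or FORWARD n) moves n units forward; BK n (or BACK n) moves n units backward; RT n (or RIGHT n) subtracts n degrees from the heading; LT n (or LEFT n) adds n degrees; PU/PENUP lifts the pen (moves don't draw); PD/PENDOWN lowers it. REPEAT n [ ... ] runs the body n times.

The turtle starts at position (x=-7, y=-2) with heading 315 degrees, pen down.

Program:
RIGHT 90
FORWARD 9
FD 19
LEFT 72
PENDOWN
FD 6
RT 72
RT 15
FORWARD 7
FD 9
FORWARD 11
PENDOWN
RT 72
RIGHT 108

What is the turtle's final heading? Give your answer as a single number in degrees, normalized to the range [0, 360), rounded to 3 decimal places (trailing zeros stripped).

Executing turtle program step by step:
Start: pos=(-7,-2), heading=315, pen down
RT 90: heading 315 -> 225
FD 9: (-7,-2) -> (-13.364,-8.364) [heading=225, draw]
FD 19: (-13.364,-8.364) -> (-26.799,-21.799) [heading=225, draw]
LT 72: heading 225 -> 297
PD: pen down
FD 6: (-26.799,-21.799) -> (-24.075,-27.145) [heading=297, draw]
RT 72: heading 297 -> 225
RT 15: heading 225 -> 210
FD 7: (-24.075,-27.145) -> (-30.137,-30.645) [heading=210, draw]
FD 9: (-30.137,-30.645) -> (-37.931,-35.145) [heading=210, draw]
FD 11: (-37.931,-35.145) -> (-47.458,-40.645) [heading=210, draw]
PD: pen down
RT 72: heading 210 -> 138
RT 108: heading 138 -> 30
Final: pos=(-47.458,-40.645), heading=30, 6 segment(s) drawn

Answer: 30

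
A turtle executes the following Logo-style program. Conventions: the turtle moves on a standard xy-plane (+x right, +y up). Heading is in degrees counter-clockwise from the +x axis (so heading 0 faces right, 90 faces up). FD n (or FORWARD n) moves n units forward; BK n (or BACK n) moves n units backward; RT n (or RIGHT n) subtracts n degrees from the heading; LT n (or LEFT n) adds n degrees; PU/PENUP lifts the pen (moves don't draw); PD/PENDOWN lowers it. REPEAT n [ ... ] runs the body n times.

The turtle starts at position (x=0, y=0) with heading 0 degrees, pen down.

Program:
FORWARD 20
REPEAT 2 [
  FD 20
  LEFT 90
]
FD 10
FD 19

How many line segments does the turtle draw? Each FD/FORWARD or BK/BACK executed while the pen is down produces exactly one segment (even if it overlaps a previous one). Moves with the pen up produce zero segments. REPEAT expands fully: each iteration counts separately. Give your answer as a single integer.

Executing turtle program step by step:
Start: pos=(0,0), heading=0, pen down
FD 20: (0,0) -> (20,0) [heading=0, draw]
REPEAT 2 [
  -- iteration 1/2 --
  FD 20: (20,0) -> (40,0) [heading=0, draw]
  LT 90: heading 0 -> 90
  -- iteration 2/2 --
  FD 20: (40,0) -> (40,20) [heading=90, draw]
  LT 90: heading 90 -> 180
]
FD 10: (40,20) -> (30,20) [heading=180, draw]
FD 19: (30,20) -> (11,20) [heading=180, draw]
Final: pos=(11,20), heading=180, 5 segment(s) drawn
Segments drawn: 5

Answer: 5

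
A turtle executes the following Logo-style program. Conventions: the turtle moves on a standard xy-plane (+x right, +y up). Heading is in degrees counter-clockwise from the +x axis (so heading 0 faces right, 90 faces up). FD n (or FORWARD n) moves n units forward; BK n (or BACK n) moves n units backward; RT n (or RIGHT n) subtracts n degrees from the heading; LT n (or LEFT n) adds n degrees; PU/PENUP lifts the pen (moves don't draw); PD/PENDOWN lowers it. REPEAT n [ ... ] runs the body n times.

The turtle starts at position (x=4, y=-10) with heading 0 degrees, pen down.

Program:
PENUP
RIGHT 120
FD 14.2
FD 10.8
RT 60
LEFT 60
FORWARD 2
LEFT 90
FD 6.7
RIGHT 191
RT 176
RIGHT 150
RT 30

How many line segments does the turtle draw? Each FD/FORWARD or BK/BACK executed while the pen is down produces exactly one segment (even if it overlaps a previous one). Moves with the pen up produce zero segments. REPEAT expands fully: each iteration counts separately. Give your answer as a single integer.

Answer: 0

Derivation:
Executing turtle program step by step:
Start: pos=(4,-10), heading=0, pen down
PU: pen up
RT 120: heading 0 -> 240
FD 14.2: (4,-10) -> (-3.1,-22.298) [heading=240, move]
FD 10.8: (-3.1,-22.298) -> (-8.5,-31.651) [heading=240, move]
RT 60: heading 240 -> 180
LT 60: heading 180 -> 240
FD 2: (-8.5,-31.651) -> (-9.5,-33.383) [heading=240, move]
LT 90: heading 240 -> 330
FD 6.7: (-9.5,-33.383) -> (-3.698,-36.733) [heading=330, move]
RT 191: heading 330 -> 139
RT 176: heading 139 -> 323
RT 150: heading 323 -> 173
RT 30: heading 173 -> 143
Final: pos=(-3.698,-36.733), heading=143, 0 segment(s) drawn
Segments drawn: 0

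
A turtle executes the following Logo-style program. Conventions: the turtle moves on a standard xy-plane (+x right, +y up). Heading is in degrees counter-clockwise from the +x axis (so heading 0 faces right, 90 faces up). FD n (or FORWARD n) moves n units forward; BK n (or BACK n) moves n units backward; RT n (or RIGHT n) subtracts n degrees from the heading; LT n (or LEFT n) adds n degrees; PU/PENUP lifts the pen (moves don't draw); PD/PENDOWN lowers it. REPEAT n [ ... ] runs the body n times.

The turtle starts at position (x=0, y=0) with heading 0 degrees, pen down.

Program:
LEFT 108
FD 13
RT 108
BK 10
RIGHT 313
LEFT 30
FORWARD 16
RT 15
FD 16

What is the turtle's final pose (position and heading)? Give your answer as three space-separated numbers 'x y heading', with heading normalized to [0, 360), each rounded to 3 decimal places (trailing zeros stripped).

Answer: -2.906 42.081 62

Derivation:
Executing turtle program step by step:
Start: pos=(0,0), heading=0, pen down
LT 108: heading 0 -> 108
FD 13: (0,0) -> (-4.017,12.364) [heading=108, draw]
RT 108: heading 108 -> 0
BK 10: (-4.017,12.364) -> (-14.017,12.364) [heading=0, draw]
RT 313: heading 0 -> 47
LT 30: heading 47 -> 77
FD 16: (-14.017,12.364) -> (-10.418,27.954) [heading=77, draw]
RT 15: heading 77 -> 62
FD 16: (-10.418,27.954) -> (-2.906,42.081) [heading=62, draw]
Final: pos=(-2.906,42.081), heading=62, 4 segment(s) drawn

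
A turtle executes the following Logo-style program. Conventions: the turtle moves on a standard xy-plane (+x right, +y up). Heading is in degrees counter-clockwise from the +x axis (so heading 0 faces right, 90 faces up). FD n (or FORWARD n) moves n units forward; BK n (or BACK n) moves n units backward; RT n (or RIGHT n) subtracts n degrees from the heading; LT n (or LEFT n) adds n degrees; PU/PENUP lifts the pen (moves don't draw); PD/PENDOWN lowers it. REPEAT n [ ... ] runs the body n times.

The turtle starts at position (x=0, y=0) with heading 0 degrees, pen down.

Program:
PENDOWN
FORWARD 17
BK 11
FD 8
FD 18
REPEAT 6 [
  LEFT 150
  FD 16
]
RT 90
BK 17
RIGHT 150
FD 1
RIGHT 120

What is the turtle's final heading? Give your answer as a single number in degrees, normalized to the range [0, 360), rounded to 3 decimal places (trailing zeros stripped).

Executing turtle program step by step:
Start: pos=(0,0), heading=0, pen down
PD: pen down
FD 17: (0,0) -> (17,0) [heading=0, draw]
BK 11: (17,0) -> (6,0) [heading=0, draw]
FD 8: (6,0) -> (14,0) [heading=0, draw]
FD 18: (14,0) -> (32,0) [heading=0, draw]
REPEAT 6 [
  -- iteration 1/6 --
  LT 150: heading 0 -> 150
  FD 16: (32,0) -> (18.144,8) [heading=150, draw]
  -- iteration 2/6 --
  LT 150: heading 150 -> 300
  FD 16: (18.144,8) -> (26.144,-5.856) [heading=300, draw]
  -- iteration 3/6 --
  LT 150: heading 300 -> 90
  FD 16: (26.144,-5.856) -> (26.144,10.144) [heading=90, draw]
  -- iteration 4/6 --
  LT 150: heading 90 -> 240
  FD 16: (26.144,10.144) -> (18.144,-3.713) [heading=240, draw]
  -- iteration 5/6 --
  LT 150: heading 240 -> 30
  FD 16: (18.144,-3.713) -> (32,4.287) [heading=30, draw]
  -- iteration 6/6 --
  LT 150: heading 30 -> 180
  FD 16: (32,4.287) -> (16,4.287) [heading=180, draw]
]
RT 90: heading 180 -> 90
BK 17: (16,4.287) -> (16,-12.713) [heading=90, draw]
RT 150: heading 90 -> 300
FD 1: (16,-12.713) -> (16.5,-13.579) [heading=300, draw]
RT 120: heading 300 -> 180
Final: pos=(16.5,-13.579), heading=180, 12 segment(s) drawn

Answer: 180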